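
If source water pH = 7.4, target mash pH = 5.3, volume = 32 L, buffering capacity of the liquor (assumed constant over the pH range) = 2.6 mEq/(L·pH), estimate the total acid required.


acid = buffering capacity · (pH_source − pH_target) · V
acid = 2.6 · (7.4 − 5.3) · 32

174.7200 mEq


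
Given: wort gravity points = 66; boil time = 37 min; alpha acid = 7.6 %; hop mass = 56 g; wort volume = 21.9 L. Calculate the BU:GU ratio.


U = 1.65·0.000125^(GP/1000)·(1−e^(−0.04t))/4.15;  IBU = (α/100)·m·U·1000/V;  BU:GU = IBU/GP
U = 1.65·0.000125^(66/1000)·(1−e^(−0.04·37))/4.15 = 0.1697
IBU = (7.6/100)·56·0.1697·1000/21.9 = 32.9770
BU:GU = 32.9770/66

0.4997


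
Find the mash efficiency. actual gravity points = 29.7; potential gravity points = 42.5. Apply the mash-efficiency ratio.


efficiency = actual / potential × 100
efficiency = 29.7 / 42.5 × 100

69.8824 %


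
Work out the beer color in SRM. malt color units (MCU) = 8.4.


SRM = 1.4922 · MCU^0.6859
SRM = 1.4922 · 8.4^0.6859

6.4238 SRM


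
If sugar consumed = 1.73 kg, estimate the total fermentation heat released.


Q = m_sugar · 590 kJ/kg
Q = 1.73 · 590

1020.7000 kJ


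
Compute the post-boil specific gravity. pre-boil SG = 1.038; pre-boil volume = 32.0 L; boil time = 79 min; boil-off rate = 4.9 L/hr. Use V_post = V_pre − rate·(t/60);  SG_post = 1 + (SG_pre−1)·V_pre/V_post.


V_post = 32.0 − 4.9·(79/60) = 25.5483
SG_post = 1 + (1.038 − 1)·32.0/25.5483

1.0476


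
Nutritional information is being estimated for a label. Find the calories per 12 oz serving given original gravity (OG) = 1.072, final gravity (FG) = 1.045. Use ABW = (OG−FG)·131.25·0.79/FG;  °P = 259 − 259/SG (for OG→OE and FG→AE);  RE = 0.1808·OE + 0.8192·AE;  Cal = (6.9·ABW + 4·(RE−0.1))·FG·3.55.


ABW = (1.072 − 1.045)·131.25·0.79/1.045 = 2.6790
OE = 259 − 259/1.072 = 17.3955 °P
AE = 259 − 259/1.045 = 11.1531 °P
RE = 0.1808·17.3955 + 0.8192·11.1531 = 12.2817 °P
Cal = (6.9·2.6790 + 4·(12.2817−0.1))·1.045·3.55

249.3401 kcal


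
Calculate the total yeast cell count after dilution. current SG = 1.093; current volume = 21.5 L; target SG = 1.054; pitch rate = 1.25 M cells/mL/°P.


V_w = V·((SG_c−1)/(SG_t−1)−1);  °P = 259 − 259/SG_t;  cells = rate·(V+V_w)·°P
V_w = 21.5·((1.093−1)/(1.054−1)−1) = 15.5278
V_final = 21.5 + 15.5278 = 37.0278
°P = 259 − 259/1.054 = 13.2694
cells = 1.25·37.0278·13.2694

614.1728 billion cells


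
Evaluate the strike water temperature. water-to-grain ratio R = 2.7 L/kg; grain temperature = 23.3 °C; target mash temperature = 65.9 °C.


T_strike = (0.41/R)·(T_mash − T_grain) + T_mash
T_strike = (0.41/2.7)·(65.9 − 23.3) + 65.9

72.3689 °C


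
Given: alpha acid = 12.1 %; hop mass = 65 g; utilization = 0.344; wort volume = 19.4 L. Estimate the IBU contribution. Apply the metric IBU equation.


IBU = (α/100)·mass·U·1000 / V
IBU = (12.1/100)·65·0.344·1000 / 19.4

139.4619 IBU


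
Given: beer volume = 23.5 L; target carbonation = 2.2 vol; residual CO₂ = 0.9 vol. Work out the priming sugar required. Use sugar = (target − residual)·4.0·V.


sugar = (2.2 − 0.9)·4.0·23.5

122.2000 g


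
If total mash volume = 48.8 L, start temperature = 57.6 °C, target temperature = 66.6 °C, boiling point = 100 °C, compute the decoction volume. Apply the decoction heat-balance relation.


V_dec = V_total·(T_target − T_start)/(T_boil − T_start)
V_dec = 48.8·(66.6 − 57.6)/(100 − 57.6)

10.3585 L


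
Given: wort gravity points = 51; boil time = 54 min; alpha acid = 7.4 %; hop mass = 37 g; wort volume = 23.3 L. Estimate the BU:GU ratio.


U = 1.65·0.000125^(GP/1000)·(1−e^(−0.04t))/4.15;  IBU = (α/100)·m·U·1000/V;  BU:GU = IBU/GP
U = 1.65·0.000125^(51/1000)·(1−e^(−0.04·54))/4.15 = 0.2224
IBU = (7.4/100)·37·0.2224·1000/23.3 = 26.1360
BU:GU = 26.1360/51

0.5125


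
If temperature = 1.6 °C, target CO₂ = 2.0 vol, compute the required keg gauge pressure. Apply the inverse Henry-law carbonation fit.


psi = vols/(0.01821 + 0.09011·e^(−0.04·T)) − 14.695
psi = 2.0/(0.01821 + 0.09011·e^(−0.04·1.6)) − 14.695

4.7728 psi


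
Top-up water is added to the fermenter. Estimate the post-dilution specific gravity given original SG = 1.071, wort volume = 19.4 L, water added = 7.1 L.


SG_new = 1 + (SG_old − 1)·V_old/(V_old + V_water)
pts = (1.071 − 1)·1000·19.4/(19.4 + 7.1) = 51.9774
SG_new = 1 + 51.9774/1000

1.0520


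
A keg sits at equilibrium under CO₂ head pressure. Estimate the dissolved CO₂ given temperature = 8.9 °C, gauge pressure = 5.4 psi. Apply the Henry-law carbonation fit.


vols = (P + 14.695)·(0.01821 + 0.09011·e^(−0.04·T))
vols = (5.4 + 14.695)·(0.01821 + 0.09011·e^(−0.04·8.9))

1.6343 volumes


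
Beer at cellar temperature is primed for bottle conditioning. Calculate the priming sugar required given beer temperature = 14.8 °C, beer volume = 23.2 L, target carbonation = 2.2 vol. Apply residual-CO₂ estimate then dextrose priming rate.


residual = 14.695·(0.01821 + 0.09011·e^(−0.04·T));  sugar = (target − residual)·4.0·V
residual = 14.695·(0.01821 + 0.09011·e^(−0.04·14.8)) = 1.0002
sugar = (2.2 − 1.0002)·4.0·23.2

111.3460 g


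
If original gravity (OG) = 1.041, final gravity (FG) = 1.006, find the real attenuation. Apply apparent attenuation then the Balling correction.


AA = (OG−FG)/(OG−1)·100;  RA = AA·0.8192
AA = (1.041 − 1.006)/(1.041 − 1)·100 = 85.3659
RA = 85.3659·0.8192

69.9317 %


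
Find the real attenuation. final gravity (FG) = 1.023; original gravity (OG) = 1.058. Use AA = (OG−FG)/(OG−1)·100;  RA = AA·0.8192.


AA = (1.058 − 1.023)/(1.058 − 1)·100 = 60.3448
RA = 60.3448·0.8192

49.4345 %


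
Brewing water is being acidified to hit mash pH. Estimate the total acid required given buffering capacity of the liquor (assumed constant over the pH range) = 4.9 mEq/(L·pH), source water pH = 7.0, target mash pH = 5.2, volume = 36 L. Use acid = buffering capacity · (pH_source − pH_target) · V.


acid = 4.9 · (7.0 − 5.2) · 36

317.5200 mEq


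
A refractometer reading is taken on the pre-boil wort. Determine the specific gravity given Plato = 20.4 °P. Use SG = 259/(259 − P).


SG = 259/(259 − 20.4)

1.0855


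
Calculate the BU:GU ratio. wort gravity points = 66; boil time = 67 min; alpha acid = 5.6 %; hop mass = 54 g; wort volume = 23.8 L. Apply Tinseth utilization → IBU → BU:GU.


U = 1.65·0.000125^(GP/1000)·(1−e^(−0.04t))/4.15;  IBU = (α/100)·m·U·1000/V;  BU:GU = IBU/GP
U = 1.65·0.000125^(66/1000)·(1−e^(−0.04·67))/4.15 = 0.2046
IBU = (5.6/100)·54·0.2046·1000/23.8 = 26.0010
BU:GU = 26.0010/66

0.3940


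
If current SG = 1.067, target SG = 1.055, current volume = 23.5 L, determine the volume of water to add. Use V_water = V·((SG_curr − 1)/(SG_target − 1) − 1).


V_water = 23.5·((1.067 − 1)/(1.055 − 1) − 1)

5.1273 L


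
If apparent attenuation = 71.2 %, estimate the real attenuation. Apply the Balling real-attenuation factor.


RA = AA · 0.8192
RA = 71.2 · 0.8192

58.3270 %


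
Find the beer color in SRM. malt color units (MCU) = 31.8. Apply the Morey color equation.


SRM = 1.4922 · MCU^0.6859
SRM = 1.4922 · 31.8^0.6859

16.0082 SRM


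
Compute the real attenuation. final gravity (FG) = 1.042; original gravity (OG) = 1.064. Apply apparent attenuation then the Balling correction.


AA = (OG−FG)/(OG−1)·100;  RA = AA·0.8192
AA = (1.064 − 1.042)/(1.064 − 1)·100 = 34.3750
RA = 34.3750·0.8192

28.1600 %


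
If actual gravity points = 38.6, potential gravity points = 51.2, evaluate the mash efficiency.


efficiency = actual / potential × 100
efficiency = 38.6 / 51.2 × 100

75.3906 %


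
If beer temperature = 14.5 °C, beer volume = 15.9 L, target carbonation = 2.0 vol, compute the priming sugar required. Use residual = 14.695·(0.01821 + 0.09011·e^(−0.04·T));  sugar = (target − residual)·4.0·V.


residual = 14.695·(0.01821 + 0.09011·e^(−0.04·14.5)) = 1.0090
sugar = (2.0 − 1.0090)·4.0·15.9

63.0279 g


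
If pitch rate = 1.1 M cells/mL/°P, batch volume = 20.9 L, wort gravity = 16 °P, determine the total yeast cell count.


cells (billions) = rate · V_L · °P
cells = 1.1 · 20.9 · 16

367.8400 billion cells


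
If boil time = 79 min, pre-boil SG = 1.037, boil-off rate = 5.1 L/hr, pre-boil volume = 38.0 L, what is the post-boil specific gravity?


V_post = V_pre − rate·(t/60);  SG_post = 1 + (SG_pre−1)·V_pre/V_post
V_post = 38.0 − 5.1·(79/60) = 31.2850
SG_post = 1 + (1.037 − 1)·38.0/31.2850

1.0449


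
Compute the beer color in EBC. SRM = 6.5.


EBC = SRM · 1.97
EBC = 6.5 · 1.97

12.8050 EBC


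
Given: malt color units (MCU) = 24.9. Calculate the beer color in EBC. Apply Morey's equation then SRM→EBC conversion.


SRM = 1.4922·MCU^0.6859;  EBC = SRM·1.97
SRM = 1.4922·24.9^0.6859 = 13.5357
EBC = 13.5357·1.97

26.6653 EBC


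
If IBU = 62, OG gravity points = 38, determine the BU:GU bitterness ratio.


BU:GU = IBU / OG_points
BU:GU = 62 / 38

1.6316


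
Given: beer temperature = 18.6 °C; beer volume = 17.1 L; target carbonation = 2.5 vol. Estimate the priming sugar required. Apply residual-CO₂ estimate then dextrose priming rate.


residual = 14.695·(0.01821 + 0.09011·e^(−0.04·T));  sugar = (target − residual)·4.0·V
residual = 14.695·(0.01821 + 0.09011·e^(−0.04·18.6)) = 0.8969
sugar = (2.5 − 0.8969)·4.0·17.1

109.6553 g


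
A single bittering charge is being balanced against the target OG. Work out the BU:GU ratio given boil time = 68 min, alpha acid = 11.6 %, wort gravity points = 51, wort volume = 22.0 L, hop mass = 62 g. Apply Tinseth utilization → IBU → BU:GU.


U = 1.65·0.000125^(GP/1000)·(1−e^(−0.04t))/4.15;  IBU = (α/100)·m·U·1000/V;  BU:GU = IBU/GP
U = 1.65·0.000125^(51/1000)·(1−e^(−0.04·68))/4.15 = 0.2348
IBU = (11.6/100)·62·0.2348·1000/22.0 = 76.7733
BU:GU = 76.7733/51

1.5054


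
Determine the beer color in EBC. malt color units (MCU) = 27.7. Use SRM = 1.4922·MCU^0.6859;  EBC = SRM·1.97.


SRM = 1.4922·27.7^0.6859 = 14.5621
EBC = 14.5621·1.97

28.6873 EBC


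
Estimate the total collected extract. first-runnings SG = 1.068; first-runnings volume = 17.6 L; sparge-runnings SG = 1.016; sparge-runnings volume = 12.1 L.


total = Σ (SG_i − 1)·1000·V_i
first = (1.068 − 1)·1000·17.6 = 1196.8000
sparge = (1.016 − 1)·1000·12.1 = 193.6000
total = 1196.8000 + 193.6000

1390.4000 gravity·L


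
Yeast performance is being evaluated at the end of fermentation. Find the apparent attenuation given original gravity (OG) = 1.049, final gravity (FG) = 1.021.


AA = (OG − FG)/(OG − 1) · 100
AA = (1.049 − 1.021)/(1.049 − 1) · 100

57.1429 %


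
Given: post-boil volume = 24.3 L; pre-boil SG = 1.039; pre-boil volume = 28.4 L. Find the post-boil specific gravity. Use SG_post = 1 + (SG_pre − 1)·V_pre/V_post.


pts_pre = (1.039 − 1)·1000 = 39.0000
pts_post = 39.0000·28.4/24.3 = 45.5802
SG_post = 1 + 45.5802/1000

1.0456


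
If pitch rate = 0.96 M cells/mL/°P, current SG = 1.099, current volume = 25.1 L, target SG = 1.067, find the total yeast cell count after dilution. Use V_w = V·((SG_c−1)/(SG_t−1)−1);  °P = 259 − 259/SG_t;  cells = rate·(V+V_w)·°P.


V_w = 25.1·((1.099−1)/(1.067−1)−1) = 11.9881
V_final = 25.1 + 11.9881 = 37.0881
°P = 259 − 259/1.067 = 16.2634
cells = 0.96·37.0881·16.2634

579.0492 billion cells


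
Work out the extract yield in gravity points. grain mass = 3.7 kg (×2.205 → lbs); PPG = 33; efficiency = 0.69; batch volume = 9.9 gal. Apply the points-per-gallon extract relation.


points = lbs × PPG × eff / vol
lbs = 3.7 × 2.205 = 8.1585
points = 8.1585 × 33 × 0.69 / 9.9

18.7645 points


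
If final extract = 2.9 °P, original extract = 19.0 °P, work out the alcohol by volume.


SG = 259/(259 − P);  ABV = (OG − FG)·131.25
OG = 259/(259 − 19.0) = 1.0792
FG = 259/(259 − 2.9) = 1.0113
ABV = (1.0792 − 1.0113)·131.25

8.9044 % ABV


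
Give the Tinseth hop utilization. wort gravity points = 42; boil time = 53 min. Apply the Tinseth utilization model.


U = 1.65·0.000125^(GP/1000) · (1 − e^(−0.04·t))/4.15
bigness = 1.65·0.000125^(42/1000) = 1.1312
boil_factor = (1 − e^(−0.04·53))/4.15 = 0.2120
U = 1.1312 · 0.2120

0.2399


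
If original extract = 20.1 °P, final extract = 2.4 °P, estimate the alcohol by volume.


SG = 259/(259 − P);  ABV = (OG − FG)·131.25
OG = 259/(259 − 20.1) = 1.0841
FG = 259/(259 − 2.4) = 1.0094
ABV = (1.0841 − 1.0094)·131.25

9.8152 % ABV


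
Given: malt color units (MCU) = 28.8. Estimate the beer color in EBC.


SRM = 1.4922·MCU^0.6859;  EBC = SRM·1.97
SRM = 1.4922·28.8^0.6859 = 14.9563
EBC = 14.9563·1.97

29.4639 EBC


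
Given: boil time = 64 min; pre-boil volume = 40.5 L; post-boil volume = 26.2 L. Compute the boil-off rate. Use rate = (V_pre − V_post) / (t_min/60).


rate = (40.5 − 26.2) / (64/60)

13.4062 L/hr


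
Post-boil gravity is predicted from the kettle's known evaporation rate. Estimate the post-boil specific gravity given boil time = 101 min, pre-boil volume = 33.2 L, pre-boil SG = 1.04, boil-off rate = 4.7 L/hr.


V_post = V_pre − rate·(t/60);  SG_post = 1 + (SG_pre−1)·V_pre/V_post
V_post = 33.2 − 4.7·(101/60) = 25.2883
SG_post = 1 + (1.04 − 1)·33.2/25.2883

1.0525


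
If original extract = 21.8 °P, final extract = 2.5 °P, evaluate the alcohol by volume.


SG = 259/(259 − P);  ABV = (OG − FG)·131.25
OG = 259/(259 − 21.8) = 1.0919
FG = 259/(259 − 2.5) = 1.0097
ABV = (1.0919 − 1.0097)·131.25

10.7834 % ABV


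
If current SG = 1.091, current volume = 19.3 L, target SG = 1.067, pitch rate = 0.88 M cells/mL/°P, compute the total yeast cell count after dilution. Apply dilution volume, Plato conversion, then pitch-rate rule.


V_w = V·((SG_c−1)/(SG_t−1)−1);  °P = 259 − 259/SG_t;  cells = rate·(V+V_w)·°P
V_w = 19.3·((1.091−1)/(1.067−1)−1) = 6.9134
V_final = 19.3 + 6.9134 = 26.2134
°P = 259 − 259/1.067 = 16.2634
cells = 0.88·26.2134·16.2634

375.1602 billion cells


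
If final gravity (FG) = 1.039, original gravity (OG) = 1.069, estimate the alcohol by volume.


ABV = (OG − FG) · 131.25
ABV = (1.069 − 1.039) · 131.25

3.9375 % ABV


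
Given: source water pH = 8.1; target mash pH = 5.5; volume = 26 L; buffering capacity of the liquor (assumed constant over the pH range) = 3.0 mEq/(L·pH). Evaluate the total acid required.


acid = buffering capacity · (pH_source − pH_target) · V
acid = 3.0 · (8.1 − 5.5) · 26

202.8000 mEq


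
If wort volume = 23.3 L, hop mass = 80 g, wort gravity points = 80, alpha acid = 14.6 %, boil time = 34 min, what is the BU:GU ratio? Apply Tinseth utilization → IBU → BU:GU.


U = 1.65·0.000125^(GP/1000)·(1−e^(−0.04t))/4.15;  IBU = (α/100)·m·U·1000/V;  BU:GU = IBU/GP
U = 1.65·0.000125^(80/1000)·(1−e^(−0.04·34))/4.15 = 0.1440
IBU = (14.6/100)·80·0.1440·1000/23.3 = 72.1876
BU:GU = 72.1876/80

0.9023


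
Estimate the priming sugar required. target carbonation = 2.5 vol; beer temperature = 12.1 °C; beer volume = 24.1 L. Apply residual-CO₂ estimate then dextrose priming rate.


residual = 14.695·(0.01821 + 0.09011·e^(−0.04·T));  sugar = (target − residual)·4.0·V
residual = 14.695·(0.01821 + 0.09011·e^(−0.04·12.1)) = 1.0837
sugar = (2.5 − 1.0837)·4.0·24.1

136.5316 g


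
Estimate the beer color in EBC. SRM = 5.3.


EBC = SRM · 1.97
EBC = 5.3 · 1.97

10.4410 EBC


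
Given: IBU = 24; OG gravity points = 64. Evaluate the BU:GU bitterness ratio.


BU:GU = IBU / OG_points
BU:GU = 24 / 64

0.3750


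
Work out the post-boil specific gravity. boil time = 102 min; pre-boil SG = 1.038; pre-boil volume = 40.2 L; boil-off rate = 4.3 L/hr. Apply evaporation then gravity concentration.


V_post = V_pre − rate·(t/60);  SG_post = 1 + (SG_pre−1)·V_pre/V_post
V_post = 40.2 − 4.3·(102/60) = 32.8900
SG_post = 1 + (1.038 − 1)·40.2/32.8900

1.0464


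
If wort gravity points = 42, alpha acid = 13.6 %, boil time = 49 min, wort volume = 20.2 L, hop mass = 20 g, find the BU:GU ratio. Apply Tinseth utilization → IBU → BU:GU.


U = 1.65·0.000125^(GP/1000)·(1−e^(−0.04t))/4.15;  IBU = (α/100)·m·U·1000/V;  BU:GU = IBU/GP
U = 1.65·0.000125^(42/1000)·(1−e^(−0.04·49))/4.15 = 0.2342
IBU = (13.6/100)·20·0.2342·1000/20.2 = 31.5347
BU:GU = 31.5347/42

0.7508


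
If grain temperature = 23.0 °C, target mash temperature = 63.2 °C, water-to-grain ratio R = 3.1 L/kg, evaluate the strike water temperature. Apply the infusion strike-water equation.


T_strike = (0.41/R)·(T_mash − T_grain) + T_mash
T_strike = (0.41/3.1)·(63.2 − 23.0) + 63.2

68.5168 °C


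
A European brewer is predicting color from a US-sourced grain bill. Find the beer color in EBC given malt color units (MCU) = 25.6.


SRM = 1.4922·MCU^0.6859;  EBC = SRM·1.97
SRM = 1.4922·25.6^0.6859 = 13.7955
EBC = 13.7955·1.97

27.1772 EBC


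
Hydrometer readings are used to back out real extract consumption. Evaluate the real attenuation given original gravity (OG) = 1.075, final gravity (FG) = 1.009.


AA = (OG−FG)/(OG−1)·100;  RA = AA·0.8192
AA = (1.075 − 1.009)/(1.075 − 1)·100 = 88.0000
RA = 88.0000·0.8192

72.0896 %


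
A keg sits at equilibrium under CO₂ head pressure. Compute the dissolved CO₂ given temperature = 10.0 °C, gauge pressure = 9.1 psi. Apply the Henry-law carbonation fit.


vols = (P + 14.695)·(0.01821 + 0.09011·e^(−0.04·T))
vols = (9.1 + 14.695)·(0.01821 + 0.09011·e^(−0.04·10.0))

1.8706 volumes


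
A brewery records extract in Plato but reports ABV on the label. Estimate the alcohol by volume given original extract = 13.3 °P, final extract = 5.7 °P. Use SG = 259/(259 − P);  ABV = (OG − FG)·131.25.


OG = 259/(259 − 13.3) = 1.0541
FG = 259/(259 − 5.7) = 1.0225
ABV = (1.0541 − 1.0225)·131.25

4.1512 % ABV


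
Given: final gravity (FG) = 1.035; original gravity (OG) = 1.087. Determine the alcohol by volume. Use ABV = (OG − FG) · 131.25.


ABV = (1.087 − 1.035) · 131.25

6.8250 % ABV


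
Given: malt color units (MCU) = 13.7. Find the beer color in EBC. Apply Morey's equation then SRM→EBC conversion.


SRM = 1.4922·MCU^0.6859;  EBC = SRM·1.97
SRM = 1.4922·13.7^0.6859 = 8.9847
EBC = 8.9847·1.97

17.6999 EBC


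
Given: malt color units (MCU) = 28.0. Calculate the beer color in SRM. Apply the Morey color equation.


SRM = 1.4922 · MCU^0.6859
SRM = 1.4922 · 28.0^0.6859

14.6701 SRM


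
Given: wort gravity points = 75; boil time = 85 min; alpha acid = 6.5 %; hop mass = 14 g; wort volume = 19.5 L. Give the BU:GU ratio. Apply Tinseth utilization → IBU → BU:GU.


U = 1.65·0.000125^(GP/1000)·(1−e^(−0.04t))/4.15;  IBU = (α/100)·m·U·1000/V;  BU:GU = IBU/GP
U = 1.65·0.000125^(75/1000)·(1−e^(−0.04·85))/4.15 = 0.1959
IBU = (6.5/100)·14·0.1959·1000/19.5 = 9.1405
BU:GU = 9.1405/75

0.1219


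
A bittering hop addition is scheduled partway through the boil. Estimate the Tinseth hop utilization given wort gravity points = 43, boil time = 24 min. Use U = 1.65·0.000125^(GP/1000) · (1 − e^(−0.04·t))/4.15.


bigness = 1.65·0.000125^(43/1000) = 1.1211
boil_factor = (1 − e^(−0.04·24))/4.15 = 0.1487
U = 1.1211 · 0.1487

0.1667


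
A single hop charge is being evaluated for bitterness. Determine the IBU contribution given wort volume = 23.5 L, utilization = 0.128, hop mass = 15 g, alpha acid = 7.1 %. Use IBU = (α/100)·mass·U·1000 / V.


IBU = (7.1/100)·15·0.128·1000 / 23.5

5.8009 IBU


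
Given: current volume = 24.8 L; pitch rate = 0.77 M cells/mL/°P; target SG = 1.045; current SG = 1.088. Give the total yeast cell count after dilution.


V_w = V·((SG_c−1)/(SG_t−1)−1);  °P = 259 − 259/SG_t;  cells = rate·(V+V_w)·°P
V_w = 24.8·((1.088−1)/(1.045−1)−1) = 23.6978
V_final = 24.8 + 23.6978 = 48.4978
°P = 259 − 259/1.045 = 11.1531
cells = 0.77·48.4978·11.1531

416.4938 billion cells


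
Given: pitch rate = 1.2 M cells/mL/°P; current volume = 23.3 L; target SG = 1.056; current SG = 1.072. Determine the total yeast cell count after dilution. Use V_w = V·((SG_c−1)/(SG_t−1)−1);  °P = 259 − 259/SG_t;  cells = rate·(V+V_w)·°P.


V_w = 23.3·((1.072−1)/(1.056−1)−1) = 6.6571
V_final = 23.3 + 6.6571 = 29.9571
°P = 259 − 259/1.056 = 13.7348
cells = 1.2·29.9571·13.7348

493.7482 billion cells


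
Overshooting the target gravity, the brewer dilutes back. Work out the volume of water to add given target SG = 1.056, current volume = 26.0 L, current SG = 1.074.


V_water = V·((SG_curr − 1)/(SG_target − 1) − 1)
V_water = 26.0·((1.074 − 1)/(1.056 − 1) − 1)

8.3571 L


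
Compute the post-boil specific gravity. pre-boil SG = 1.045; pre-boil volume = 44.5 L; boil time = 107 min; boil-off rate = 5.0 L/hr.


V_post = V_pre − rate·(t/60);  SG_post = 1 + (SG_pre−1)·V_pre/V_post
V_post = 44.5 − 5.0·(107/60) = 35.5833
SG_post = 1 + (1.045 − 1)·44.5/35.5833

1.0563


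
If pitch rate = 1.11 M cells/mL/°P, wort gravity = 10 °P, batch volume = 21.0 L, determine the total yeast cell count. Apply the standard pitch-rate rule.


cells (billions) = rate · V_L · °P
cells = 1.11 · 21.0 · 10

233.1000 billion cells


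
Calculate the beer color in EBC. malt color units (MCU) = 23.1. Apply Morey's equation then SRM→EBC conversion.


SRM = 1.4922·MCU^0.6859;  EBC = SRM·1.97
SRM = 1.4922·23.1^0.6859 = 12.8567
EBC = 12.8567·1.97

25.3276 EBC


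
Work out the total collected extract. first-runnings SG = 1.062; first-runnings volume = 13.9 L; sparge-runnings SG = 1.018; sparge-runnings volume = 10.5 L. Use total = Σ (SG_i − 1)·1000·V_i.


first = (1.062 − 1)·1000·13.9 = 861.8000
sparge = (1.018 − 1)·1000·10.5 = 189.0000
total = 861.8000 + 189.0000

1050.8000 gravity·L


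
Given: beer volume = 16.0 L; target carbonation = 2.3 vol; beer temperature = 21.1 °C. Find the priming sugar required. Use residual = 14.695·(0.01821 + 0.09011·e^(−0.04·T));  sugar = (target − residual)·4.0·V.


residual = 14.695·(0.01821 + 0.09011·e^(−0.04·21.1)) = 0.8370
sugar = (2.3 − 0.8370)·4.0·16.0

93.6339 g


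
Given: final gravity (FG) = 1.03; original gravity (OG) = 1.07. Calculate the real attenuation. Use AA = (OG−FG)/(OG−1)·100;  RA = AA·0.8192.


AA = (1.07 − 1.03)/(1.07 − 1)·100 = 57.1429
RA = 57.1429·0.8192

46.8114 %


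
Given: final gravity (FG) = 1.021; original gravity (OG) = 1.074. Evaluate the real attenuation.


AA = (OG−FG)/(OG−1)·100;  RA = AA·0.8192
AA = (1.074 − 1.021)/(1.074 − 1)·100 = 71.6216
RA = 71.6216·0.8192

58.6724 %


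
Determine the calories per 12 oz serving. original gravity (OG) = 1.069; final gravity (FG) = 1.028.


ABW = (OG−FG)·131.25·0.79/FG;  °P = 259 − 259/SG (for OG→OE and FG→AE);  RE = 0.1808·OE + 0.8192·AE;  Cal = (6.9·ABW + 4·(RE−0.1))·FG·3.55
ABW = (1.069 − 1.028)·131.25·0.79/1.028 = 4.1354
OE = 259 − 259/1.069 = 16.7175 °P
AE = 259 − 259/1.028 = 7.0545 °P
RE = 0.1808·16.7175 + 0.8192·7.0545 = 8.8015 °P
Cal = (6.9·4.1354 + 4·(8.8015−0.1))·1.028·3.55

231.1546 kcal


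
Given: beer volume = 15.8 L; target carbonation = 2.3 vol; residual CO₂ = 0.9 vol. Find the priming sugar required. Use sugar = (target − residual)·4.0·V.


sugar = (2.3 − 0.9)·4.0·15.8

88.4800 g


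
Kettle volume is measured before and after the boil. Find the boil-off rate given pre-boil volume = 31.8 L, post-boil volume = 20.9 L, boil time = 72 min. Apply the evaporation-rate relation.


rate = (V_pre − V_post) / (t_min/60)
rate = (31.8 − 20.9) / (72/60)

9.0833 L/hr


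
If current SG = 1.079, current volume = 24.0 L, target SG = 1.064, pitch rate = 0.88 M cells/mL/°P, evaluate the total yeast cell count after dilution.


V_w = V·((SG_c−1)/(SG_t−1)−1);  °P = 259 − 259/SG_t;  cells = rate·(V+V_w)·°P
V_w = 24.0·((1.079−1)/(1.064−1)−1) = 5.6250
V_final = 24.0 + 5.6250 = 29.6250
°P = 259 − 259/1.064 = 15.5789
cells = 0.88·29.6250·15.5789

406.1432 billion cells


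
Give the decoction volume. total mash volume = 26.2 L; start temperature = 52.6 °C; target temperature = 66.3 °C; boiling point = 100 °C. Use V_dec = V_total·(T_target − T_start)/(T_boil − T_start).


V_dec = 26.2·(66.3 − 52.6)/(100 − 52.6)

7.5726 L


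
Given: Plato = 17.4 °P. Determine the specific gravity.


SG = 259/(259 − P)
SG = 259/(259 − 17.4)

1.0720


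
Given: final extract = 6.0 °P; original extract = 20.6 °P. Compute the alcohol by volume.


SG = 259/(259 − P);  ABV = (OG − FG)·131.25
OG = 259/(259 − 20.6) = 1.0864
FG = 259/(259 − 6.0) = 1.0237
ABV = (1.0864 − 1.0237)·131.25

8.2286 % ABV


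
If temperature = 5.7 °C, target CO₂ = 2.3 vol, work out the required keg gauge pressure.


psi = vols/(0.01821 + 0.09011·e^(−0.04·T)) − 14.695
psi = 2.3/(0.01821 + 0.09011·e^(−0.04·5.7)) − 14.695

10.8751 psi


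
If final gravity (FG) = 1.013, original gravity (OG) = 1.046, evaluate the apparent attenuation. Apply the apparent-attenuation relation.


AA = (OG − FG)/(OG − 1) · 100
AA = (1.046 − 1.013)/(1.046 − 1) · 100

71.7391 %


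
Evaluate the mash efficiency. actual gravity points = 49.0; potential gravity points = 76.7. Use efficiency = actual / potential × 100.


efficiency = 49.0 / 76.7 × 100

63.8853 %


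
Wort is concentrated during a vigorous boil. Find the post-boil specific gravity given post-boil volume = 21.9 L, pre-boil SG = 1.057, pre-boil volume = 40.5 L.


SG_post = 1 + (SG_pre − 1)·V_pre/V_post
pts_pre = (1.057 − 1)·1000 = 57.0000
pts_post = 57.0000·40.5/21.9 = 105.4110
SG_post = 1 + 105.4110/1000

1.1054


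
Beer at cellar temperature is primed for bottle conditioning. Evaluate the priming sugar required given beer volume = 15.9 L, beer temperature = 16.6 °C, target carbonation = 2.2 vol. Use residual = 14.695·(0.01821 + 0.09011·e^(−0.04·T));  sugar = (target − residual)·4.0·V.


residual = 14.695·(0.01821 + 0.09011·e^(−0.04·16.6)) = 0.9493
sugar = (2.2 − 0.9493)·4.0·15.9

79.5470 g


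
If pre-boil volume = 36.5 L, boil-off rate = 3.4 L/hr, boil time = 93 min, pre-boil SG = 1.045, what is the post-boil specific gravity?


V_post = V_pre − rate·(t/60);  SG_post = 1 + (SG_pre−1)·V_pre/V_post
V_post = 36.5 − 3.4·(93/60) = 31.2300
SG_post = 1 + (1.045 − 1)·36.5/31.2300

1.0526


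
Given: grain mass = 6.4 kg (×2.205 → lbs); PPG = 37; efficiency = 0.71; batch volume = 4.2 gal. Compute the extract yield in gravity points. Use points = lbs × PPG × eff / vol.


lbs = 6.4 × 2.205 = 14.1120
points = 14.1120 × 37 × 0.71 / 4.2

88.2672 points


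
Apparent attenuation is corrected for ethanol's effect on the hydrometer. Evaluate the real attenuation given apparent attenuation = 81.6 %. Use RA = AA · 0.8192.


RA = 81.6 · 0.8192

66.8467 %


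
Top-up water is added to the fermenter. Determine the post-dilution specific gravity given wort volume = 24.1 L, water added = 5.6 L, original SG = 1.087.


SG_new = 1 + (SG_old − 1)·V_old/(V_old + V_water)
pts = (1.087 − 1)·1000·24.1/(24.1 + 5.6) = 70.5960
SG_new = 1 + 70.5960/1000

1.0706


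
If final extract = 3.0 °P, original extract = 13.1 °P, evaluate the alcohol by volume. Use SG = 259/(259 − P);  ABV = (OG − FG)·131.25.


OG = 259/(259 − 13.1) = 1.0533
FG = 259/(259 − 3.0) = 1.0117
ABV = (1.0533 − 1.0117)·131.25

5.4541 % ABV


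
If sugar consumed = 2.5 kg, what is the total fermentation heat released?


Q = m_sugar · 590 kJ/kg
Q = 2.5 · 590

1475.0000 kJ


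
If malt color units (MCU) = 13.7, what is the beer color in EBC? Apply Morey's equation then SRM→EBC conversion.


SRM = 1.4922·MCU^0.6859;  EBC = SRM·1.97
SRM = 1.4922·13.7^0.6859 = 8.9847
EBC = 8.9847·1.97

17.6999 EBC


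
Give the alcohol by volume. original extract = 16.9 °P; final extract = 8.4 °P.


SG = 259/(259 − P);  ABV = (OG − FG)·131.25
OG = 259/(259 − 16.9) = 1.0698
FG = 259/(259 − 8.4) = 1.0335
ABV = (1.0698 − 1.0335)·131.25

4.7626 % ABV


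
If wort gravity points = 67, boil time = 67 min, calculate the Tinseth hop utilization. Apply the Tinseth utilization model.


U = 1.65·0.000125^(GP/1000) · (1 − e^(−0.04·t))/4.15
bigness = 1.65·0.000125^(67/1000) = 0.9036
boil_factor = (1 − e^(−0.04·67))/4.15 = 0.2244
U = 0.9036 · 0.2244

0.2028


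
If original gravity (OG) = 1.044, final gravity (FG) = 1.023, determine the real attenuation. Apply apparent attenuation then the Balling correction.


AA = (OG−FG)/(OG−1)·100;  RA = AA·0.8192
AA = (1.044 − 1.023)/(1.044 − 1)·100 = 47.7273
RA = 47.7273·0.8192

39.0982 %


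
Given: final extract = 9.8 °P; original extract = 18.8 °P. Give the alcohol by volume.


SG = 259/(259 − P);  ABV = (OG − FG)·131.25
OG = 259/(259 − 18.8) = 1.0783
FG = 259/(259 − 9.8) = 1.0393
ABV = (1.0783 − 1.0393)·131.25

5.1112 % ABV


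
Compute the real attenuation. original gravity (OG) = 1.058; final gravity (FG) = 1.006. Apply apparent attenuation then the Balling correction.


AA = (OG−FG)/(OG−1)·100;  RA = AA·0.8192
AA = (1.058 − 1.006)/(1.058 − 1)·100 = 89.6552
RA = 89.6552·0.8192

73.4455 %


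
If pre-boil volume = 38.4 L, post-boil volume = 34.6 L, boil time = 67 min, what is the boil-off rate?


rate = (V_pre − V_post) / (t_min/60)
rate = (38.4 − 34.6) / (67/60)

3.4030 L/hr


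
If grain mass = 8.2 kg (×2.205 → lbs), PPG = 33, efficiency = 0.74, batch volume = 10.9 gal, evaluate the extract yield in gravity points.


points = lbs × PPG × eff / vol
lbs = 8.2 × 2.205 = 18.0810
points = 18.0810 × 33 × 0.74 / 10.9

40.5081 points


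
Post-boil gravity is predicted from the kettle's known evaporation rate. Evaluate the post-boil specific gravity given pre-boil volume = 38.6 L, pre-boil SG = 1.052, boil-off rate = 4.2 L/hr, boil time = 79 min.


V_post = V_pre − rate·(t/60);  SG_post = 1 + (SG_pre−1)·V_pre/V_post
V_post = 38.6 − 4.2·(79/60) = 33.0700
SG_post = 1 + (1.052 − 1)·38.6/33.0700

1.0607


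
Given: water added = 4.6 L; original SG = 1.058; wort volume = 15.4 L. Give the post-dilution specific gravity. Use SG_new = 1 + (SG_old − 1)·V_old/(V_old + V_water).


pts = (1.058 − 1)·1000·15.4/(15.4 + 4.6) = 44.6600
SG_new = 1 + 44.6600/1000

1.0447


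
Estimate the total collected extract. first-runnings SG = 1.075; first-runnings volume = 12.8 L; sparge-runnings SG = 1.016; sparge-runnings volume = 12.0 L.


total = Σ (SG_i − 1)·1000·V_i
first = (1.075 − 1)·1000·12.8 = 960.0000
sparge = (1.016 − 1)·1000·12.0 = 192.0000
total = 960.0000 + 192.0000

1152.0000 gravity·L


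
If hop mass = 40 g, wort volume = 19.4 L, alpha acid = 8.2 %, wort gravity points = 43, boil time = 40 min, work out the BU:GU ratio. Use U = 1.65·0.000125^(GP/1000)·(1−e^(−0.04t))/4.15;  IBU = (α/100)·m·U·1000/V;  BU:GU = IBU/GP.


U = 1.65·0.000125^(43/1000)·(1−e^(−0.04·40))/4.15 = 0.2156
IBU = (8.2/100)·40·0.2156·1000/19.4 = 36.4531
BU:GU = 36.4531/43

0.8477


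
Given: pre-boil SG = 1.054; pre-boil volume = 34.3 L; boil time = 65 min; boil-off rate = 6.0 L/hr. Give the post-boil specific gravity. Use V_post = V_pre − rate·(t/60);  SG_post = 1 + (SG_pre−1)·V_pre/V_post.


V_post = 34.3 − 6.0·(65/60) = 27.8000
SG_post = 1 + (1.054 − 1)·34.3/27.8000

1.0666


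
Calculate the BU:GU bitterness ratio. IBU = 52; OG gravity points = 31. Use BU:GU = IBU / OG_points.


BU:GU = 52 / 31

1.6774


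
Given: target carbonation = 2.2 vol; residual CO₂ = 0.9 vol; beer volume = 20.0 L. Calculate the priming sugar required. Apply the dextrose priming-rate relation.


sugar = (target − residual)·4.0·V
sugar = (2.2 − 0.9)·4.0·20.0

104.0000 g


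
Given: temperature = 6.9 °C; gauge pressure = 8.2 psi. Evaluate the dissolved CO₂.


vols = (P + 14.695)·(0.01821 + 0.09011·e^(−0.04·T))
vols = (8.2 + 14.695)·(0.01821 + 0.09011·e^(−0.04·6.9))

1.9824 volumes


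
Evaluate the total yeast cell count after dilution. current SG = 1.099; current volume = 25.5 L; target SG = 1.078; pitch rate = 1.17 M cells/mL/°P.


V_w = V·((SG_c−1)/(SG_t−1)−1);  °P = 259 − 259/SG_t;  cells = rate·(V+V_w)·°P
V_w = 25.5·((1.099−1)/(1.078−1)−1) = 6.8654
V_final = 25.5 + 6.8654 = 32.3654
°P = 259 − 259/1.078 = 18.7403
cells = 1.17·32.3654·18.7403

709.6468 billion cells


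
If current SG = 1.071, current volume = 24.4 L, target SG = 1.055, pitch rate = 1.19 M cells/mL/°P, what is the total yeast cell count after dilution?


V_w = V·((SG_c−1)/(SG_t−1)−1);  °P = 259 − 259/SG_t;  cells = rate·(V+V_w)·°P
V_w = 24.4·((1.071−1)/(1.055−1)−1) = 7.0982
V_final = 24.4 + 7.0982 = 31.4982
°P = 259 − 259/1.055 = 13.5024
cells = 1.19·31.4982·13.5024

506.1071 billion cells


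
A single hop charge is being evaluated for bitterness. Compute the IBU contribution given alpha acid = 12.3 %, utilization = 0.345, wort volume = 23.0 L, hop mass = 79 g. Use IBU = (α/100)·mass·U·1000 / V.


IBU = (12.3/100)·79·0.345·1000 / 23.0

145.7550 IBU


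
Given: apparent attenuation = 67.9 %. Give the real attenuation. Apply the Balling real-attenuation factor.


RA = AA · 0.8192
RA = 67.9 · 0.8192

55.6237 %


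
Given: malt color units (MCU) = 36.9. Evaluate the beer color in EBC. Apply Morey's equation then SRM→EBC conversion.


SRM = 1.4922·MCU^0.6859;  EBC = SRM·1.97
SRM = 1.4922·36.9^0.6859 = 17.7276
EBC = 17.7276·1.97

34.9234 EBC


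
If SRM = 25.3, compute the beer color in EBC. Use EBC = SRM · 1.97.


EBC = 25.3 · 1.97

49.8410 EBC


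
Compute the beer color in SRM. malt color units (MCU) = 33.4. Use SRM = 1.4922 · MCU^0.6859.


SRM = 1.4922 · 33.4^0.6859

16.5564 SRM


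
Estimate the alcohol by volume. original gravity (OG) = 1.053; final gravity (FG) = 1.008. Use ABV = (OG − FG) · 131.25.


ABV = (1.053 − 1.008) · 131.25

5.9062 % ABV


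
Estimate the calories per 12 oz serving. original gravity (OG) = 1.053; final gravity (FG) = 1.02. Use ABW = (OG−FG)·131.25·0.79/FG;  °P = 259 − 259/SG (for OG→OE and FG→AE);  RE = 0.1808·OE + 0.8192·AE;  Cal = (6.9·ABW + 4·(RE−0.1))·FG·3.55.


ABW = (1.053 − 1.02)·131.25·0.79/1.02 = 3.3546
OE = 259 − 259/1.053 = 13.0361 °P
AE = 259 − 259/1.02 = 5.0784 °P
RE = 0.1808·13.0361 + 0.8192·5.0784 = 6.5172 °P
Cal = (6.9·3.3546 + 4·(6.5172−0.1))·1.02·3.55

176.7606 kcal


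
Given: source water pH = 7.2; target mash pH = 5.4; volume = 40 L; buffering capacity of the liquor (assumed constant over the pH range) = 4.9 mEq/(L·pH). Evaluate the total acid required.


acid = buffering capacity · (pH_source − pH_target) · V
acid = 4.9 · (7.2 − 5.4) · 40

352.8000 mEq


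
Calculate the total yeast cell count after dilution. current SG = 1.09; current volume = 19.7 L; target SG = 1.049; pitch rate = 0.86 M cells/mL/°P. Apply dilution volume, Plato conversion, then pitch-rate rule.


V_w = V·((SG_c−1)/(SG_t−1)−1);  °P = 259 − 259/SG_t;  cells = rate·(V+V_w)·°P
V_w = 19.7·((1.09−1)/(1.049−1)−1) = 16.4837
V_final = 19.7 + 16.4837 = 36.1837
°P = 259 − 259/1.049 = 12.0982
cells = 0.86·36.1837·12.0982

376.4709 billion cells


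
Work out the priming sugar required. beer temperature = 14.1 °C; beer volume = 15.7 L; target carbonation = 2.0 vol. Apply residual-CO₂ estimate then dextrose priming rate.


residual = 14.695·(0.01821 + 0.09011·e^(−0.04·T));  sugar = (target − residual)·4.0·V
residual = 14.695·(0.01821 + 0.09011·e^(−0.04·14.1)) = 1.0210
sugar = (2.0 − 1.0210)·4.0·15.7

61.4842 g


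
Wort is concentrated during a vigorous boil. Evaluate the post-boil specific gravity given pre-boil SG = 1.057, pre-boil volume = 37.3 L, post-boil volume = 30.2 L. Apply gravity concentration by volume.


SG_post = 1 + (SG_pre − 1)·V_pre/V_post
pts_pre = (1.057 − 1)·1000 = 57.0000
pts_post = 57.0000·37.3/30.2 = 70.4007
SG_post = 1 + 70.4007/1000

1.0704


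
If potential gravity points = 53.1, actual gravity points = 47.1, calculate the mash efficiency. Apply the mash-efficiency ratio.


efficiency = actual / potential × 100
efficiency = 47.1 / 53.1 × 100

88.7006 %


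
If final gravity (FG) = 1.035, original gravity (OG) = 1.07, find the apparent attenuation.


AA = (OG − FG)/(OG − 1) · 100
AA = (1.07 − 1.035)/(1.07 − 1) · 100

50.0000 %


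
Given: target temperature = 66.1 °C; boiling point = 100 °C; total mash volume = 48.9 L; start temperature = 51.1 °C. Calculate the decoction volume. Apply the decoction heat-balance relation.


V_dec = V_total·(T_target − T_start)/(T_boil − T_start)
V_dec = 48.9·(66.1 − 51.1)/(100 − 51.1)

15.0000 L


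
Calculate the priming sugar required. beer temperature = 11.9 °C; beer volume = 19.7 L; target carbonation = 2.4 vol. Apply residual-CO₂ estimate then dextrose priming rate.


residual = 14.695·(0.01821 + 0.09011·e^(−0.04·T));  sugar = (target − residual)·4.0·V
residual = 14.695·(0.01821 + 0.09011·e^(−0.04·11.9)) = 1.0903
sugar = (2.4 − 1.0903)·4.0·19.7

103.2081 g


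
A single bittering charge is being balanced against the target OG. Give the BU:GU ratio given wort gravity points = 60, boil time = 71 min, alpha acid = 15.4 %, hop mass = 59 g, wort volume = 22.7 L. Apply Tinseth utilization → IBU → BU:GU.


U = 1.65·0.000125^(GP/1000)·(1−e^(−0.04t))/4.15;  IBU = (α/100)·m·U·1000/V;  BU:GU = IBU/GP
U = 1.65·0.000125^(60/1000)·(1−e^(−0.04·71))/4.15 = 0.2183
IBU = (15.4/100)·59·0.2183·1000/22.7 = 87.3880
BU:GU = 87.3880/60

1.4565


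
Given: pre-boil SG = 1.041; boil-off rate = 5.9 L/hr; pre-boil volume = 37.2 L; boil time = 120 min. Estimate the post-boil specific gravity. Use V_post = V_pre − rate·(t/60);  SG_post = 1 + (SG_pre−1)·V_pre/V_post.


V_post = 37.2 − 5.9·(120/60) = 25.4000
SG_post = 1 + (1.041 − 1)·37.2/25.4000

1.0600


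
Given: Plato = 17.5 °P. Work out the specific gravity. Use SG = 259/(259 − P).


SG = 259/(259 − 17.5)

1.0725


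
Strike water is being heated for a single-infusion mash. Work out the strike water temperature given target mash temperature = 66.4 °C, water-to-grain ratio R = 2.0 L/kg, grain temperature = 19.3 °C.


T_strike = (0.41/R)·(T_mash − T_grain) + T_mash
T_strike = (0.41/2.0)·(66.4 − 19.3) + 66.4

76.0555 °C


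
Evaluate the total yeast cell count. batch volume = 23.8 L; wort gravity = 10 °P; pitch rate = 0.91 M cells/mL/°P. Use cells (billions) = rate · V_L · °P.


cells = 0.91 · 23.8 · 10

216.5800 billion cells


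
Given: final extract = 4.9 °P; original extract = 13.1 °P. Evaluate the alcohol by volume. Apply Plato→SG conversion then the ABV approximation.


SG = 259/(259 − P);  ABV = (OG − FG)·131.25
OG = 259/(259 − 13.1) = 1.0533
FG = 259/(259 − 4.9) = 1.0193
ABV = (1.0533 − 1.0193)·131.25

4.4612 % ABV


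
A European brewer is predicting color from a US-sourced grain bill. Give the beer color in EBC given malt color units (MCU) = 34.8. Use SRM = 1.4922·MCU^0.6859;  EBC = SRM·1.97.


SRM = 1.4922·34.8^0.6859 = 17.0293
EBC = 17.0293·1.97

33.5477 EBC
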